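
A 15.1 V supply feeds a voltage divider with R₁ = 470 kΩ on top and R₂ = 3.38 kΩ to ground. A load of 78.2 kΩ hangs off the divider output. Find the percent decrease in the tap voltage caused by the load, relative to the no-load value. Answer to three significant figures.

The divider's output (Thévenin) resistance is R₁‖R₂ = 3.356 kΩ.
Fractional drop under load = R_th/(R_th + R_L) = 3.356 / (3.356 + 78.2) = 0.04115.
So the output falls by 4.11 %.

4.11 %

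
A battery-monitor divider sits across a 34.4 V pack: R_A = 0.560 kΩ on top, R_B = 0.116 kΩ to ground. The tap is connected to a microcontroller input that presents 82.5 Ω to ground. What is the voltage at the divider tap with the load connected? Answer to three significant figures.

V_out ≈ 2.73 V

The load sits in parallel with R_B: R_B‖R_L = (116 × 82.5) / (116 + 82.5) = 48.21 Ω.
V_out = 34.4 × 48.21 / (560 + 48.21) = 34.4 × 48.21/608.2 = 2.73 V.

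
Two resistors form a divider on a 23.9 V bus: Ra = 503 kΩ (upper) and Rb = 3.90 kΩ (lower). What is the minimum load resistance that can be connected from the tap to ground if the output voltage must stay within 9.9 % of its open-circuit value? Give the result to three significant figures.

R_L(min) ≈ 35.2 kΩ

Output resistance R_th = Ra‖Rb = (503 × 3.90)/506.9 = 3.870 kΩ.
The fractional drop is R_th/(R_th + R_L); requiring this ≤ 0.0990 gives R_L ≥ R_th(1/0.0990 − 1) = 3.870 × 9.101 = 35.2 kΩ.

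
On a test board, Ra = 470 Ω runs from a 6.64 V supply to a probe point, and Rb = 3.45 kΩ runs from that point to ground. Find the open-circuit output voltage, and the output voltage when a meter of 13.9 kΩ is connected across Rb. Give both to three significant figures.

Open-circuit: V = 6.64 × 3450/(470 + 3450) = 5.84 V.
With the load, Rb becomes Rb‖R_L = 2764 Ω, so V = 6.64 × 2764/3234 = 5.67 V.

Unloaded: 5.84 V; loaded: 5.67 V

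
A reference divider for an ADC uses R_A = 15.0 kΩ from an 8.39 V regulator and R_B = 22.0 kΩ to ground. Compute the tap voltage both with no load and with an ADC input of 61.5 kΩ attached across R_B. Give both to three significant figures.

Unloaded: 4.99 V; loaded: 4.36 V

Open-circuit: V = 8.39 × 22.0/(15.0 + 22.0) = 4.99 V.
With the load, R_B becomes R_B‖R_L = 16.20 kΩ, so V = 8.39 × 16.20/31.20 = 4.36 V.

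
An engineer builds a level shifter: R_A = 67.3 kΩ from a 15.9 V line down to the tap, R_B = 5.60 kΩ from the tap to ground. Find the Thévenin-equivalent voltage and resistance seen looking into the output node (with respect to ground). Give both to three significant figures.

V_th is the open-circuit tap voltage: 15.9 × 5.60/(67.3 + 5.60) = 1.22 V.
With the supply zeroed, R_A and R_B appear in parallel from the tap: R_th = R_A‖R_B = (67.3 × 5.60)/72.90 = 5.17 kΩ.

V_th = 1.22 V, R_th = 5.17 kΩ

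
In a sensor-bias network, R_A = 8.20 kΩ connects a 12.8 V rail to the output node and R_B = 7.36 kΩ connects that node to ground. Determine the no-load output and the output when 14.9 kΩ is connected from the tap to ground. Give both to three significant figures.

Open-circuit: V = 12.8 × 7.36/(8.20 + 7.36) = 6.05 V.
With the load, R_B becomes R_B‖R_L = 4.927 kΩ, so V = 12.8 × 4.927/13.13 = 4.80 V.

Unloaded: 6.05 V; loaded: 4.80 V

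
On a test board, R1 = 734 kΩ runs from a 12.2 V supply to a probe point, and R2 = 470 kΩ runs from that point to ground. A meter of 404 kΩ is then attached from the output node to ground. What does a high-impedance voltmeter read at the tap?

The load sits in parallel with R2: R2‖R_L = (470 × 404) / (470 + 404) = 217.3 kΩ.
V_out = 12.2 × 217.3 / (734 + 217.3) = 12.2 × 217.3/951.3 = 2.79 V.

V_out ≈ 2.79 V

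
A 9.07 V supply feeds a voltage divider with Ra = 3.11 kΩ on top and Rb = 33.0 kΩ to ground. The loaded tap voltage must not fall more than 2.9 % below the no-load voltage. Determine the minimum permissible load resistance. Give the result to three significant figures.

R_L(min) ≈ 95.2 kΩ

Output resistance R_th = Ra‖Rb = (3.11 × 33.0)/36.11 = 2.842 kΩ.
The fractional drop is R_th/(R_th + R_L); requiring this ≤ 0.0290 gives R_L ≥ R_th(1/0.0290 − 1) = 2.842 × 33.48 = 95.2 kΩ.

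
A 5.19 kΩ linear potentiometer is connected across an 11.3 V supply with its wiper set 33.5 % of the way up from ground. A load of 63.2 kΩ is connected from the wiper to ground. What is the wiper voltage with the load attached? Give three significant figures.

V ≈ 3.72 V

The wiper splits the pot into (1−α)R = 3.451 kΩ above and αR = 1.739 kΩ below.
Lower section ‖ load = 1.692 kΩ.
V_wiper = 11.3 × 1.692/(3.451 + 1.692) = 3.72 V.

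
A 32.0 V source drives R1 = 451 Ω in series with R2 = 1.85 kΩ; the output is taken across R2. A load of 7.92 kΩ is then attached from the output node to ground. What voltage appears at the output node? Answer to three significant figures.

V_out ≈ 24.6 V

The load sits in parallel with R2: R2‖R_L = (1850 × 7920) / (1850 + 7920) = 1500 Ω.
V_out = 32.0 × 1500 / (451 + 1500) = 32.0 × 1500/1951 = 24.6 V.
(Unloaded it would have been 25.7 V.)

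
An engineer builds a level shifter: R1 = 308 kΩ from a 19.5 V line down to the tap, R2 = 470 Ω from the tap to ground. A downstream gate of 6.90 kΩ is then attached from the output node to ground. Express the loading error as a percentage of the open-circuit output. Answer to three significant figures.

The divider's output (Thévenin) resistance is R1‖R2 = 469.3 Ω.
Fractional drop under load = R_th/(R_th + R_L) = 469.3 / (469.3 + 6900) = 0.06368.
So the output falls by 6.37 %.

6.37 %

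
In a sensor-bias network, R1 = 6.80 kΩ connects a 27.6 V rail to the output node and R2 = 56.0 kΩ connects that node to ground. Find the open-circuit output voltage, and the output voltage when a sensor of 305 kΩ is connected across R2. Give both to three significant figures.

Open-circuit: V = 27.6 × 56.0/(6.80 + 56.0) = 24.6 V.
With the load, R2 becomes R2‖R_L = 47.31 kΩ, so V = 27.6 × 47.31/54.11 = 24.1 V.

Unloaded: 24.6 V; loaded: 24.1 V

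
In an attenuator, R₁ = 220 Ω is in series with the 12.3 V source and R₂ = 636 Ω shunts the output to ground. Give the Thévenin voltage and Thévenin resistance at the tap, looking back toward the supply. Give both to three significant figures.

V_th = 9.14 V, R_th = 163 Ω

V_th is the open-circuit tap voltage: 12.3 × 636/(220 + 636) = 9.14 V.
With the supply zeroed, R₁ and R₂ appear in parallel from the tap: R_th = R₁‖R₂ = (220 × 636)/856.0 = 163 Ω.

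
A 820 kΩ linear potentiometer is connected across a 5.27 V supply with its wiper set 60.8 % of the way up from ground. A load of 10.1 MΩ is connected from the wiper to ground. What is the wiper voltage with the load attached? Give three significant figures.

V ≈ 3.14 V

The wiper splits the pot into (1−α)R = 321.4 kΩ above and αR = 498.6 kΩ below.
Lower section ‖ load = 475.1 kΩ.
V_wiper = 5.27 × 475.1/(321.4 + 475.1) = 3.14 V.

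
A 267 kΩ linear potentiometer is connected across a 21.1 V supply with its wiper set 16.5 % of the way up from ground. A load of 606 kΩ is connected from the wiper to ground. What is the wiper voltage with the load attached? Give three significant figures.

The wiper splits the pot into (1−α)R = 222.9 kΩ above and αR = 44.05 kΩ below.
Lower section ‖ load = 41.07 kΩ.
V_wiper = 21.1 × 41.07/(222.9 + 41.07) = 3.28 V.

V ≈ 3.28 V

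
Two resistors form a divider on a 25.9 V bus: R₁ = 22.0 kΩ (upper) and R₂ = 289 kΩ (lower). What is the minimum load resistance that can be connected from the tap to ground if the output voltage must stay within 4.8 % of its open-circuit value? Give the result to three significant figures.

Output resistance R_th = R₁‖R₂ = (22.0 × 289)/311.0 = 20.44 kΩ.
The fractional drop is R_th/(R_th + R_L); requiring this ≤ 0.0480 gives R_L ≥ R_th(1/0.0480 − 1) = 20.44 × 19.83 = 405 kΩ.

R_L(min) ≈ 405 kΩ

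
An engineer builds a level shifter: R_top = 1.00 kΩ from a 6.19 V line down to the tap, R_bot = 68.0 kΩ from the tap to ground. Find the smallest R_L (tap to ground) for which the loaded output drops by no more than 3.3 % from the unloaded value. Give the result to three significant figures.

Output resistance R_th = R_top‖R_bot = (1000 × 68000)/69000 = 985.5 Ω.
The fractional drop is R_th/(R_th + R_L); requiring this ≤ 0.0330 gives R_L ≥ R_th(1/0.0330 − 1) = 985.5 × 29.30 = 28.9 kΩ.

R_L(min) ≈ 28.9 kΩ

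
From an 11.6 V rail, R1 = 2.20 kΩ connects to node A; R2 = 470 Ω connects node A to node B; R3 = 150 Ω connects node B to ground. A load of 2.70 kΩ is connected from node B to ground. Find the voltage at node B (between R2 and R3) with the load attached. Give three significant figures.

At node B, R3 is in parallel with the load: R3‖R_L = 142.1 Ω.
Below node A the resistance is R2 + (R3‖R_L) = 612.1 Ω, so V_A = 11.6 × 612.1/2812 = 2.525 V.
Then V_B = V_A × (R3‖R_L)/(R2 + R3‖R_L) = 2.525 × 142.1/612.1 = 0.586 V.

V ≈ 0.586 V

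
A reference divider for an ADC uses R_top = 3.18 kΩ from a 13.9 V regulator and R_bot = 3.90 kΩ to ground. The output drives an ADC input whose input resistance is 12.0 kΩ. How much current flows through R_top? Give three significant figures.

R_bot‖R_L = 2.943 kΩ, so the source sees R_top + R_bot‖R_L = 6.123 kΩ.
I = 13.9 V / 6.123 kΩ = 2.27 mA.

I ≈ 2.27 mA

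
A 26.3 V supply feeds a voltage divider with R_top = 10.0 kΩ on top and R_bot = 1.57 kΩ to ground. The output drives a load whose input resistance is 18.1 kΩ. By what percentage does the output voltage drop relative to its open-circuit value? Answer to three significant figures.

The divider's output (Thévenin) resistance is R_top‖R_bot = 1.357 kΩ.
Fractional drop under load = R_th/(R_th + R_L) = 1.357 / (1.357 + 18.1) = 0.06974.
So the output falls by 6.97 %.

6.97 %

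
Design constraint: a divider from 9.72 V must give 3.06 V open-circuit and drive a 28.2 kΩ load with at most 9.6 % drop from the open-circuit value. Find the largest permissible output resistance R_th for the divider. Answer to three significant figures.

R_th ≤ 2.99 kΩ

Loading drop = R_th/(R_th + R_L) ≤ 0.0960, so R_th ≤ R_L · ε/(1−ε) = 28.2 kΩ × 0.0960/0.9040 = 2.99 kΩ.
(Any R1, R2 with R2/(R1+R2) = 0.315 and R1‖R2 ≤ 2.99 kΩ will meet the spec.)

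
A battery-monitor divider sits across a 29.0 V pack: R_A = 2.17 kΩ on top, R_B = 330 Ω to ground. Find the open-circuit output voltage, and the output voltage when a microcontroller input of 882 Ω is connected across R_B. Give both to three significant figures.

Open-circuit: V = 29.0 × 330/(2170 + 330) = 3.83 V.
With the load, R_B becomes R_B‖R_L = 240.1 Ω, so V = 29.0 × 240.1/2410 = 2.89 V.

Unloaded: 3.83 V; loaded: 2.89 V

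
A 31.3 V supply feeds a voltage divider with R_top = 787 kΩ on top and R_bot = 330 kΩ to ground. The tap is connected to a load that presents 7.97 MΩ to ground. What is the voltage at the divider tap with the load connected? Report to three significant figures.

The load sits in parallel with R_bot: R_bot‖R_L = (330 × 7970) / (330 + 7970) = 316.9 kΩ.
V_out = 31.3 × 316.9 / (787 + 316.9) = 31.3 × 316.9/1104 = 8.98 V.

V_out ≈ 8.98 V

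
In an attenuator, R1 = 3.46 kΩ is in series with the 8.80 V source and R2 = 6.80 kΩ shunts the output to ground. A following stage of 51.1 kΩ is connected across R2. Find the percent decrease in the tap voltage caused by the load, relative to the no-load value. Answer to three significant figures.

The divider's output (Thévenin) resistance is R1‖R2 = 2.293 kΩ.
Fractional drop under load = R_th/(R_th + R_L) = 2.293 / (2.293 + 51.1) = 0.04295.
So the output falls by 4.29 %.

4.29 %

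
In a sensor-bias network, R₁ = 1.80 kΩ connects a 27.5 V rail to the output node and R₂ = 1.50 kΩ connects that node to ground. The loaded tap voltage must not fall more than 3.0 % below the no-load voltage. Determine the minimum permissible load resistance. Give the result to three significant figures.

R_L(min) ≈ 26.5 kΩ

Output resistance R_th = R₁‖R₂ = (1800 × 1500)/3300 = 818.2 Ω.
The fractional drop is R_th/(R_th + R_L); requiring this ≤ 0.0300 gives R_L ≥ R_th(1/0.0300 − 1) = 818.2 × 32.33 = 26.5 kΩ.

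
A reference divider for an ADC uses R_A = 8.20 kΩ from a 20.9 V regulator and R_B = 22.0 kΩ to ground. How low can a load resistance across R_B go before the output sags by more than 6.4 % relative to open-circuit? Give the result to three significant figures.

Output resistance R_th = R_A‖R_B = (8.20 × 22.0)/30.20 = 5.974 kΩ.
The fractional drop is R_th/(R_th + R_L); requiring this ≤ 0.0640 gives R_L ≥ R_th(1/0.0640 − 1) = 5.974 × 14.62 = 87.4 kΩ.

R_L(min) ≈ 87.4 kΩ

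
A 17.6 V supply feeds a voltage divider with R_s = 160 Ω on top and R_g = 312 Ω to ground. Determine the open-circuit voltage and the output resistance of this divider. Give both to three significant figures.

V_th is the open-circuit tap voltage: 17.6 × 312/(160 + 312) = 11.6 V.
With the supply zeroed, R_s and R_g appear in parallel from the tap: R_th = R_s‖R_g = (160 × 312)/472.0 = 106 Ω.

V_th = 11.6 V, R_th = 106 Ω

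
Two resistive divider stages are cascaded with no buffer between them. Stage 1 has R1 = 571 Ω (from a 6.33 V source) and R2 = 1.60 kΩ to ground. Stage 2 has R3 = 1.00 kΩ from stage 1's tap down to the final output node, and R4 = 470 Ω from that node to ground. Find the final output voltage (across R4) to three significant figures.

Stage 2 presents R3+R4 = 1470 Ω as a load on stage 1's tap.
Stage 1's lower leg becomes R2‖(R3+R4) = 766.1 Ω, so V_mid = 6.33 × 766.1/1337 = 3.627 V.
Stage 2 is itself unloaded: V_out = V_mid × R4/(R3+R4) = 3.627 × 470/1470 = 1.16 V.

V_out ≈ 1.16 V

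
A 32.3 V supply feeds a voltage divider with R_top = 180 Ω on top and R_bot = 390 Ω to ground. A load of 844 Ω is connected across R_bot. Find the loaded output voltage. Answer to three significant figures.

V_out ≈ 19.3 V

The load sits in parallel with R_bot: R_bot‖R_L = (390 × 844) / (390 + 844) = 266.7 Ω.
V_out = 32.3 × 266.7 / (180 + 266.7) = 32.3 × 266.7/446.7 = 19.3 V.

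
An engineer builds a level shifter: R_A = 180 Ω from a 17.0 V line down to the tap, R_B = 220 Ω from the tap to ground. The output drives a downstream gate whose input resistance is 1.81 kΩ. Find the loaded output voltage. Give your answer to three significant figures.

V_out ≈ 8.87 V

The load sits in parallel with R_B: R_B‖R_L = (220 × 1810) / (220 + 1810) = 196.2 Ω.
V_out = 17.0 × 196.2 / (180 + 196.2) = 17.0 × 196.2/376.2 = 8.87 V.
(Unloaded it would have been 9.35 V.)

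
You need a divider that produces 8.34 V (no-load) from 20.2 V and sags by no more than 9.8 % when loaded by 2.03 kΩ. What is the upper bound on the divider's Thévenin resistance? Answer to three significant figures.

R_th ≤ 221 Ω

Loading drop = R_th/(R_th + R_L) ≤ 0.0980, so R_th ≤ R_L · ε/(1−ε) = 2.03 kΩ × 0.0980/0.9020 = 221 Ω.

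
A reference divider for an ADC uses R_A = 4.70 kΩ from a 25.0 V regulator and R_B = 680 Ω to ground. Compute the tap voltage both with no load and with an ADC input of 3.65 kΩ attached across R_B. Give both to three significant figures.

Unloaded: 3.16 V; loaded: 2.72 V

Open-circuit: V = 25.0 × 680/(4700 + 680) = 3.16 V.
With the load, R_B becomes R_B‖R_L = 573.2 Ω, so V = 25.0 × 573.2/5273 = 2.72 V.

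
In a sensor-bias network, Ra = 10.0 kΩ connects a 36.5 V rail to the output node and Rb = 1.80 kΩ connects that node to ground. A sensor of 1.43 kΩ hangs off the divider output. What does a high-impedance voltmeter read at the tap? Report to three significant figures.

V_out ≈ 2.69 V

The load sits in parallel with Rb: Rb‖R_L = (1.80 × 1.43) / (1.80 + 1.43) = 0.7969 kΩ.
V_out = 36.5 × 0.7969 / (10.0 + 0.7969) = 36.5 × 0.7969/10.80 = 2.69 V.
(Unloaded it would have been 5.57 V.)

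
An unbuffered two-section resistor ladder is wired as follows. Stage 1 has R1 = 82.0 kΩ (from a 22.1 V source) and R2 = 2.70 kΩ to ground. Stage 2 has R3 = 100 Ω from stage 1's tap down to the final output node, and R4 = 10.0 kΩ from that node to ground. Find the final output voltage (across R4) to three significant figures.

Stage 2 presents R3+R4 = 10100 Ω as a load on stage 1's tap.
Stage 1's lower leg becomes R2‖(R3+R4) = 2130 Ω, so V_mid = 22.1 × 2130/84130 = 0.5596 V.
Stage 2 is itself unloaded: V_out = V_mid × R4/(R3+R4) = 0.5596 × 10000/10100 = 0.554 V.

V_out ≈ 0.554 V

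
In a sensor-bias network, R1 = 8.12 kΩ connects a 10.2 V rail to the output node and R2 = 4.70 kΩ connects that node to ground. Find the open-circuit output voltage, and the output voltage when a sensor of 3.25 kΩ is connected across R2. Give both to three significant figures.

Open-circuit: V = 10.2 × 4.70/(8.12 + 4.70) = 3.74 V.
With the load, R2 becomes R2‖R_L = 1.921 kΩ, so V = 10.2 × 1.921/10.04 = 1.95 V.

Unloaded: 3.74 V; loaded: 1.95 V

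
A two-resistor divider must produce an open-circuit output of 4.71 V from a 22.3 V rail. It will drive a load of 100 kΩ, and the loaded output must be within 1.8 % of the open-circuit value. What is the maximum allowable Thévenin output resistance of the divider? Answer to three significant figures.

Loading drop = R_th/(R_th + R_L) ≤ 0.0180, so R_th ≤ R_L · ε/(1−ε) = 100 kΩ × 0.0180/0.9820 = 1.83 kΩ.
(Any R1, R2 with R2/(R1+R2) = 0.211 and R1‖R2 ≤ 1.83 kΩ will meet the spec.)

R_th ≤ 1.83 kΩ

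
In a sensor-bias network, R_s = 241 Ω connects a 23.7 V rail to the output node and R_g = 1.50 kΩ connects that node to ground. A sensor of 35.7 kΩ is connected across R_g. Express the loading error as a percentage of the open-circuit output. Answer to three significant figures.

The divider's output (Thévenin) resistance is R_s‖R_g = 207.6 Ω.
Fractional drop under load = R_th/(R_th + R_L) = 207.6 / (207.6 + 35700) = 0.005783.
So the output falls by 0.578 %.

0.578 %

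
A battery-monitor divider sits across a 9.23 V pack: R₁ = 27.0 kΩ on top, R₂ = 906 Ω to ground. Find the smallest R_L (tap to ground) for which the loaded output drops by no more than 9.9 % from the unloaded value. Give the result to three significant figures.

R_L(min) ≈ 7.98 kΩ

Output resistance R_th = R₁‖R₂ = (27000 × 906)/27910 = 876.6 Ω.
The fractional drop is R_th/(R_th + R_L); requiring this ≤ 0.0990 gives R_L ≥ R_th(1/0.0990 − 1) = 876.6 × 9.101 = 7.98 kΩ.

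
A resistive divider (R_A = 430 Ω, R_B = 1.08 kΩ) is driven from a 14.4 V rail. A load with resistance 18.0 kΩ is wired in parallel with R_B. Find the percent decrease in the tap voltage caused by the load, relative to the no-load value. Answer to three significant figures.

1.68 %

The divider's output (Thévenin) resistance is R_A‖R_B = 307.5 Ω.
Fractional drop under load = R_th/(R_th + R_L) = 307.5 / (307.5 + 18000) = 0.01680.
So the output falls by 1.68 %.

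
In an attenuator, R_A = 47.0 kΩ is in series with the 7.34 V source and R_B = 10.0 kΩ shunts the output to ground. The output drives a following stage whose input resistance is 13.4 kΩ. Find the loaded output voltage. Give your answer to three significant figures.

The load sits in parallel with R_B: R_B‖R_L = (10.0 × 13.4) / (10.0 + 13.4) = 5.726 kΩ.
V_out = 7.34 × 5.726 / (47.0 + 5.726) = 7.34 × 5.726/52.73 = 0.797 V.

V_out ≈ 0.797 V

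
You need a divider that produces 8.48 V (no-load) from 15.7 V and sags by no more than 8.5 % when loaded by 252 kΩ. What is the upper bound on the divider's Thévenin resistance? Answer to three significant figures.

R_th ≤ 23.4 kΩ

Loading drop = R_th/(R_th + R_L) ≤ 0.0850, so R_th ≤ R_L · ε/(1−ε) = 252 kΩ × 0.0850/0.9150 = 23.4 kΩ.
(Any R1, R2 with R2/(R1+R2) = 0.540 and R1‖R2 ≤ 23.4 kΩ will meet the spec.)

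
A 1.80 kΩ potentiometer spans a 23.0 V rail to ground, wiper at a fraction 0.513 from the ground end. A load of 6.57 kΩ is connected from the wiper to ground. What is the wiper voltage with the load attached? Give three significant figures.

V ≈ 11.0 V

The wiper splits the pot into (1−α)R = 876.6 Ω above and αR = 923.4 Ω below.
Lower section ‖ load = 809.6 Ω.
V_wiper = 23.0 × 809.6/(876.6 + 809.6) = 11.0 V.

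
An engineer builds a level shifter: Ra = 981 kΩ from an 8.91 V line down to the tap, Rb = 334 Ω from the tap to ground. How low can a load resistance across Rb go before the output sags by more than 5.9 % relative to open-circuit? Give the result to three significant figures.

R_L(min) ≈ 5.33 kΩ

Output resistance R_th = Ra‖Rb = (981000 × 334)/981300 = 333.9 Ω.
The fractional drop is R_th/(R_th + R_L); requiring this ≤ 0.0590 gives R_L ≥ R_th(1/0.0590 − 1) = 333.9 × 15.95 = 5.33 kΩ.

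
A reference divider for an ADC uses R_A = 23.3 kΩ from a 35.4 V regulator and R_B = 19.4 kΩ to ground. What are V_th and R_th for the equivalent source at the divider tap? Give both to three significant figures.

V_th = 16.1 V, R_th = 10.6 kΩ

V_th is the open-circuit tap voltage: 35.4 × 19.4/(23.3 + 19.4) = 16.1 V.
With the supply zeroed, R_A and R_B appear in parallel from the tap: R_th = R_A‖R_B = (23.3 × 19.4)/42.70 = 10.6 kΩ.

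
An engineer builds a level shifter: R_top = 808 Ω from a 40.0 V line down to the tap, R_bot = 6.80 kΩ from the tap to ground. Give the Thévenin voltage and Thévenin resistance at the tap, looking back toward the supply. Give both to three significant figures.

V_th = 35.8 V, R_th = 722 Ω

V_th is the open-circuit tap voltage: 40.0 × 6800/(808 + 6800) = 35.8 V.
With the supply zeroed, R_top and R_bot appear in parallel from the tap: R_th = R_top‖R_bot = (808 × 6800)/7608 = 722 Ω.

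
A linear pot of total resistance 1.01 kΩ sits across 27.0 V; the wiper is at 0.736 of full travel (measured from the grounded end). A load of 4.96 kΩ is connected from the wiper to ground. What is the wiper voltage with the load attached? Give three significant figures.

V ≈ 19.1 V

The wiper splits the pot into (1−α)R = 266.6 Ω above and αR = 743.4 Ω below.
Lower section ‖ load = 646.5 Ω.
V_wiper = 27.0 × 646.5/(266.6 + 646.5) = 19.1 V.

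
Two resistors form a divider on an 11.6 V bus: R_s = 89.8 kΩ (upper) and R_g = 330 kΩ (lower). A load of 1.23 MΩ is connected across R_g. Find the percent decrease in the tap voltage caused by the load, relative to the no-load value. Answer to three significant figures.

5.43 %

The divider's output (Thévenin) resistance is R_s‖R_g = 70.59 kΩ.
Fractional drop under load = R_th/(R_th + R_L) = 70.59 / (70.59 + 1230) = 0.05428.
So the output falls by 5.43 %.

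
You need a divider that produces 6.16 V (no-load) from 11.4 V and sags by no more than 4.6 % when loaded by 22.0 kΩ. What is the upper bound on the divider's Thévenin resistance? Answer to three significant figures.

Loading drop = R_th/(R_th + R_L) ≤ 0.0460, so R_th ≤ R_L · ε/(1−ε) = 22.0 kΩ × 0.0460/0.9540 = 1.06 kΩ.
(Any R1, R2 with R2/(R1+R2) = 0.540 and R1‖R2 ≤ 1.06 kΩ will meet the spec.)

R_th ≤ 1.06 kΩ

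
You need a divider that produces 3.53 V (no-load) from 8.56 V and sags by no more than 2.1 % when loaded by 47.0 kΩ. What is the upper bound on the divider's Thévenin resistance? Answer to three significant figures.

R_th ≤ 1.01 kΩ

Loading drop = R_th/(R_th + R_L) ≤ 0.0210, so R_th ≤ R_L · ε/(1−ε) = 47.0 kΩ × 0.0210/0.9790 = 1.01 kΩ.
(Any R1, R2 with R2/(R1+R2) = 0.412 and R1‖R2 ≤ 1.01 kΩ will meet the spec.)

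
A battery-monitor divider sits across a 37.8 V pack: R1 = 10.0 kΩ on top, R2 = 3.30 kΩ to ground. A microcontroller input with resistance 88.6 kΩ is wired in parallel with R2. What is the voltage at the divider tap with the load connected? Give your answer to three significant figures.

V_out ≈ 9.12 V

The load sits in parallel with R2: R2‖R_L = (3.30 × 88.6) / (3.30 + 88.6) = 3.182 kΩ.
V_out = 37.8 × 3.182 / (10.0 + 3.182) = 37.8 × 3.182/13.18 = 9.12 V.
(Unloaded it would have been 9.38 V.)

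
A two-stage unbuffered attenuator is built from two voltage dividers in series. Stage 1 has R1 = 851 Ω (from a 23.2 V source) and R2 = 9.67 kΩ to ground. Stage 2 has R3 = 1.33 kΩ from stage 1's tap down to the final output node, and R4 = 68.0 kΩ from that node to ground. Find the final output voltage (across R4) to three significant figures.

V_out ≈ 20.7 V

Stage 2 presents R3+R4 = 69330 Ω as a load on stage 1's tap.
Stage 1's lower leg becomes R2‖(R3+R4) = 8486 Ω, so V_mid = 23.2 × 8486/9337 = 21.09 V.
Stage 2 is itself unloaded: V_out = V_mid × R4/(R3+R4) = 21.09 × 68000/69330 = 20.7 V.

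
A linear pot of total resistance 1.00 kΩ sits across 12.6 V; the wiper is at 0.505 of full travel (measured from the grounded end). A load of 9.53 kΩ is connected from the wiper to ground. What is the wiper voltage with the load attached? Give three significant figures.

The wiper splits the pot into (1−α)R = 495.0 Ω above and αR = 505.0 Ω below.
Lower section ‖ load = 479.6 Ω.
V_wiper = 12.6 × 479.6/(495.0 + 479.6) = 6.20 V.

V ≈ 6.20 V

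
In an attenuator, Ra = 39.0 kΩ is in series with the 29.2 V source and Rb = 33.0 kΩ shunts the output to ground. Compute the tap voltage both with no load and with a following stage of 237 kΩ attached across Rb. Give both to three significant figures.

Open-circuit: V = 29.2 × 33.0/(39.0 + 33.0) = 13.4 V.
With the load, Rb becomes Rb‖R_L = 28.97 kΩ, so V = 29.2 × 28.97/67.97 = 12.4 V.

Unloaded: 13.4 V; loaded: 12.4 V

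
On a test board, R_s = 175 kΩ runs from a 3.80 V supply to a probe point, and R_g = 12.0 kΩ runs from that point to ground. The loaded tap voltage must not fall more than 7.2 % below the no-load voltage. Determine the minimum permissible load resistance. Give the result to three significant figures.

R_L(min) ≈ 145 kΩ

Output resistance R_th = R_s‖R_g = (175 × 12.0)/187.0 = 11.23 kΩ.
The fractional drop is R_th/(R_th + R_L); requiring this ≤ 0.0720 gives R_L ≥ R_th(1/0.0720 − 1) = 11.23 × 12.89 = 145 kΩ.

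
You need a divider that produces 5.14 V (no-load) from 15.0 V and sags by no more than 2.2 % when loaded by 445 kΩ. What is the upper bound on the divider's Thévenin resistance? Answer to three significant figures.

R_th ≤ 10.0 kΩ

Loading drop = R_th/(R_th + R_L) ≤ 0.0220, so R_th ≤ R_L · ε/(1−ε) = 445 kΩ × 0.0220/0.9780 = 10.0 kΩ.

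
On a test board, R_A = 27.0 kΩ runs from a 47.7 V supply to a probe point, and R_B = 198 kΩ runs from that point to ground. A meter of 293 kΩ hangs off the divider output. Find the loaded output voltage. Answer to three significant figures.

V_out ≈ 38.8 V

The load sits in parallel with R_B: R_B‖R_L = (198 × 293) / (198 + 293) = 118.2 kΩ.
V_out = 47.7 × 118.2 / (27.0 + 118.2) = 47.7 × 118.2/145.2 = 38.8 V.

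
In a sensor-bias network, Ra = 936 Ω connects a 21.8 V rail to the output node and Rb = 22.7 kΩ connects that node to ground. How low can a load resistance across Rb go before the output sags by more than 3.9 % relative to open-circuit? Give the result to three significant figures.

R_L(min) ≈ 22.2 kΩ

Output resistance R_th = Ra‖Rb = (936 × 22700)/23640 = 898.9 Ω.
The fractional drop is R_th/(R_th + R_L); requiring this ≤ 0.0390 gives R_L ≥ R_th(1/0.0390 − 1) = 898.9 × 24.64 = 22.2 kΩ.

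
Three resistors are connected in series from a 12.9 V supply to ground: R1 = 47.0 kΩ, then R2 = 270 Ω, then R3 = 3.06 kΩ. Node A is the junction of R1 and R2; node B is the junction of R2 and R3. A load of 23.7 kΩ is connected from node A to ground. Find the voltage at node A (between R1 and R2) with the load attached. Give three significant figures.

V ≈ 0.755 V

Below node A the series string R2+R3 = 3330 Ω sits in parallel with the 23700 Ω load: 2920 Ω.
V_A = 12.9 × 2920/(47000 + 2920) = 0.755 V.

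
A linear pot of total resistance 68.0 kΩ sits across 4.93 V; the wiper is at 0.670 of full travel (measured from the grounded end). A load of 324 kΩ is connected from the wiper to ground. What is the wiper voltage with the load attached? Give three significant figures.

V ≈ 3.16 V

The wiper splits the pot into (1−α)R = 22.44 kΩ above and αR = 45.56 kΩ below.
Lower section ‖ load = 39.94 kΩ.
V_wiper = 4.93 × 39.94/(22.44 + 39.94) = 3.16 V.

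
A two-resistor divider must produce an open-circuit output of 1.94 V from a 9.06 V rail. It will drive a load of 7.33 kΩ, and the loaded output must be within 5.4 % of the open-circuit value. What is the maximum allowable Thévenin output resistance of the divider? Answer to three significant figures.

R_th ≤ 418 Ω

Loading drop = R_th/(R_th + R_L) ≤ 0.0540, so R_th ≤ R_L · ε/(1−ε) = 7.33 kΩ × 0.0540/0.9460 = 418 Ω.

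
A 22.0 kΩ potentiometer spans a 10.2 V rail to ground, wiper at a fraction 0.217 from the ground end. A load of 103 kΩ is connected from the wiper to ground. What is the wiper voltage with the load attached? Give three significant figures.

The wiper splits the pot into (1−α)R = 17.23 kΩ above and αR = 4.774 kΩ below.
Lower section ‖ load = 4.563 kΩ.
V_wiper = 10.2 × 4.563/(17.23 + 4.563) = 2.14 V.

V ≈ 2.14 V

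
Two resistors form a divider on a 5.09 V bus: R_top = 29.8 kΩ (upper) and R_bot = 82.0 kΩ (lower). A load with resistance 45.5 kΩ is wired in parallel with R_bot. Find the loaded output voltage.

V_out ≈ 2.52 V

The load sits in parallel with R_bot: R_bot‖R_L = (82.0 × 45.5) / (82.0 + 45.5) = 29.26 kΩ.
V_out = 5.09 × 29.26 / (29.8 + 29.26) = 5.09 × 29.26/59.06 = 2.52 V.
(Unloaded it would have been 3.73 V.)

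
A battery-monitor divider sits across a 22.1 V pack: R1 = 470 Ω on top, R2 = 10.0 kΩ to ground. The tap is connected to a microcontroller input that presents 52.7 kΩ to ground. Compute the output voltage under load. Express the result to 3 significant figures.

The load sits in parallel with R2: R2‖R_L = (10000 × 52700) / (10000 + 52700) = 8405 Ω.
V_out = 22.1 × 8405 / (470 + 8405) = 22.1 × 8405/8875 = 20.9 V.
(Unloaded it would have been 21.1 V.)

V_out ≈ 20.9 V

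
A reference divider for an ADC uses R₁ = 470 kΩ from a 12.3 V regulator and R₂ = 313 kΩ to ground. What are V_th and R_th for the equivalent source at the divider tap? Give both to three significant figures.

V_th is the open-circuit tap voltage: 12.3 × 313/(470 + 313) = 4.92 V.
With the supply zeroed, R₁ and R₂ appear in parallel from the tap: R_th = R₁‖R₂ = (470 × 313)/783.0 = 188 kΩ.

V_th = 4.92 V, R_th = 188 kΩ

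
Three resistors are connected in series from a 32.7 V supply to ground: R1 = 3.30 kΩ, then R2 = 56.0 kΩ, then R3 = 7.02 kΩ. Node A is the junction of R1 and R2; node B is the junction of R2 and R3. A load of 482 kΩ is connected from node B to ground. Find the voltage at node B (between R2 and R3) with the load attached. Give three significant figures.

V ≈ 3.42 V

At node B, R3 is in parallel with the load: R3‖R_L = 6.919 kΩ.
Below node A the resistance is R2 + (R3‖R_L) = 62.92 kΩ, so V_A = 32.7 × 62.92/66.22 = 31.07 V.
Then V_B = V_A × (R3‖R_L)/(R2 + R3‖R_L) = 31.07 × 6.919/62.92 = 3.42 V.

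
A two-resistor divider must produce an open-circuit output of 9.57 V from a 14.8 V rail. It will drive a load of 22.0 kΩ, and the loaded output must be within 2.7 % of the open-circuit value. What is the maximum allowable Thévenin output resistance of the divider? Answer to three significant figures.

Loading drop = R_th/(R_th + R_L) ≤ 0.0270, so R_th ≤ R_L · ε/(1−ε) = 22.0 kΩ × 0.0270/0.9730 = 610 Ω.

R_th ≤ 610 Ω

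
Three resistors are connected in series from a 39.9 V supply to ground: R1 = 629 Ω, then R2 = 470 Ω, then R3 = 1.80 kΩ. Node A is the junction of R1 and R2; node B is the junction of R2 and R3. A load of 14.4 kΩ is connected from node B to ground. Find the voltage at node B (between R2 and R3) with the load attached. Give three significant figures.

At node B, R3 is in parallel with the load: R3‖R_L = 1600 Ω.
Below node A the resistance is R2 + (R3‖R_L) = 2070 Ω, so V_A = 39.9 × 2070/2699 = 30.60 V.
Then V_B = V_A × (R3‖R_L)/(R2 + R3‖R_L) = 30.60 × 1600/2070 = 23.7 V.

V ≈ 23.7 V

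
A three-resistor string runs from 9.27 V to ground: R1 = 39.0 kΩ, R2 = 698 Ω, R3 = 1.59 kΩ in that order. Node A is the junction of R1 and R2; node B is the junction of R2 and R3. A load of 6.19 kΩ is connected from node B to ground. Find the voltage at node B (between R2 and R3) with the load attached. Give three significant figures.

V ≈ 0.286 V

At node B, R3 is in parallel with the load: R3‖R_L = 1265 Ω.
Below node A the resistance is R2 + (R3‖R_L) = 1963 Ω, so V_A = 9.27 × 1963/40960 = 0.4442 V.
Then V_B = V_A × (R3‖R_L)/(R2 + R3‖R_L) = 0.4442 × 1265/1963 = 0.286 V.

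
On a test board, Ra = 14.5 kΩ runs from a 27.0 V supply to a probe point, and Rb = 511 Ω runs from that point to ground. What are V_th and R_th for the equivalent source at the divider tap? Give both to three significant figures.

V_th = 0.919 V, R_th = 494 Ω

V_th is the open-circuit tap voltage: 27.0 × 511/(14500 + 511) = 0.919 V.
With the supply zeroed, Ra and Rb appear in parallel from the tap: R_th = Ra‖Rb = (14500 × 511)/15010 = 494 Ω.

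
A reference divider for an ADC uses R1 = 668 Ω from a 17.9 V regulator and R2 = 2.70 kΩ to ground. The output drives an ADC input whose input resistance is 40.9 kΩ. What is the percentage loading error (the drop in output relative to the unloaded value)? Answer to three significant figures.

The divider's output (Thévenin) resistance is R1‖R2 = 535.5 Ω.
Fractional drop under load = R_th/(R_th + R_L) = 535.5 / (535.5 + 40900) = 0.01292.
So the output falls by 1.29 %.

1.29 %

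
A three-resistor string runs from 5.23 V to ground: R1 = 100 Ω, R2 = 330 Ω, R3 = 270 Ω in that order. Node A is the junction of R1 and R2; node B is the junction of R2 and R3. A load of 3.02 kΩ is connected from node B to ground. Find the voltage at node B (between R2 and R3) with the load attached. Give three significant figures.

V ≈ 1.91 V

At node B, R3 is in parallel with the load: R3‖R_L = 247.8 Ω.
Below node A the resistance is R2 + (R3‖R_L) = 577.8 Ω, so V_A = 5.23 × 577.8/677.8 = 4.458 V.
Then V_B = V_A × (R3‖R_L)/(R2 + R3‖R_L) = 4.458 × 247.8/577.8 = 1.91 V.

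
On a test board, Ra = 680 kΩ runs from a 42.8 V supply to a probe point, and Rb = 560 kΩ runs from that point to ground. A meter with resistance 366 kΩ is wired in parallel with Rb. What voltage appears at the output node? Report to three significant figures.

The load sits in parallel with Rb: Rb‖R_L = (560 × 366) / (560 + 366) = 221.3 kΩ.
V_out = 42.8 × 221.3 / (680 + 221.3) = 42.8 × 221.3/901.3 = 10.5 V.

V_out ≈ 10.5 V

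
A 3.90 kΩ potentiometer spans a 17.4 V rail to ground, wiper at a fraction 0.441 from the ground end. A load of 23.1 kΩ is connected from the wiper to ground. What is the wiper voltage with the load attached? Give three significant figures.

V ≈ 7.37 V

The wiper splits the pot into (1−α)R = 2.180 kΩ above and αR = 1.720 kΩ below.
Lower section ‖ load = 1.601 kΩ.
V_wiper = 17.4 × 1.601/(2.180 + 1.601) = 7.37 V.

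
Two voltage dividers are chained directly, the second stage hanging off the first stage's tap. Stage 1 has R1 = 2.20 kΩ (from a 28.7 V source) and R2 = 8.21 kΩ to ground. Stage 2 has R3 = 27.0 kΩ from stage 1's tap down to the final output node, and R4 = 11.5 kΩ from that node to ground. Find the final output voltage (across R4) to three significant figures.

V_out ≈ 6.47 V

Stage 2 presents R3+R4 = 38.50 kΩ as a load on stage 1's tap.
Stage 1's lower leg becomes R2‖(R3+R4) = 6.767 kΩ, so V_mid = 28.7 × 6.767/8.967 = 21.66 V.
Stage 2 is itself unloaded: V_out = V_mid × R4/(R3+R4) = 21.66 × 11.5/38.50 = 6.47 V.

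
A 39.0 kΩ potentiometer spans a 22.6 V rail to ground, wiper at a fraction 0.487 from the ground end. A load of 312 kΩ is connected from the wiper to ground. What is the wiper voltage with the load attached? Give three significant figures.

V ≈ 10.7 V

The wiper splits the pot into (1−α)R = 20.01 kΩ above and αR = 18.99 kΩ below.
Lower section ‖ load = 17.90 kΩ.
V_wiper = 22.6 × 17.90/(20.01 + 17.90) = 10.7 V.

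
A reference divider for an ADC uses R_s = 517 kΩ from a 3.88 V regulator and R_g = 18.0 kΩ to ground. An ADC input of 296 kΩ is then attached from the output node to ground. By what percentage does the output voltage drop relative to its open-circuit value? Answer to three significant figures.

The divider's output (Thévenin) resistance is R_s‖R_g = 17.39 kΩ.
Fractional drop under load = R_th/(R_th + R_L) = 17.39 / (17.39 + 296) = 0.05550.
So the output falls by 5.55 %.

5.55 %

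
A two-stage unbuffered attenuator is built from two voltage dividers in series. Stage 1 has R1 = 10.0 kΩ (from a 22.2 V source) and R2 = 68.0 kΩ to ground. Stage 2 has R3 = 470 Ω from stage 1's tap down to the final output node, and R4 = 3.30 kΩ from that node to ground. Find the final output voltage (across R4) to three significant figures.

V_out ≈ 5.11 V

Stage 2 presents R3+R4 = 3770 Ω as a load on stage 1's tap.
Stage 1's lower leg becomes R2‖(R3+R4) = 3572 Ω, so V_mid = 22.2 × 3572/13570 = 5.843 V.
Stage 2 is itself unloaded: V_out = V_mid × R4/(R3+R4) = 5.843 × 3300/3770 = 5.11 V.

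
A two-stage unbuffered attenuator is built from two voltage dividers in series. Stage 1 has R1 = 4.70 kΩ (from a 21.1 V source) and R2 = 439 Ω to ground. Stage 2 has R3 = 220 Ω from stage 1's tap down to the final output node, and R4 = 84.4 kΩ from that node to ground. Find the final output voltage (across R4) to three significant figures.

V_out ≈ 1.79 V

Stage 2 presents R3+R4 = 84620 Ω as a load on stage 1's tap.
Stage 1's lower leg becomes R2‖(R3+R4) = 436.7 Ω, so V_mid = 21.1 × 436.7/5137 = 1.794 V.
Stage 2 is itself unloaded: V_out = V_mid × R4/(R3+R4) = 1.794 × 84400/84620 = 1.79 V.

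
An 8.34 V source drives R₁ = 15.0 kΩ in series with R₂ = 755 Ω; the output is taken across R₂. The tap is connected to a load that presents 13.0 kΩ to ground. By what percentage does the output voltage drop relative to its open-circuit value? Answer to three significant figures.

5.24 %

The divider's output (Thévenin) resistance is R₁‖R₂ = 718.8 Ω.
Fractional drop under load = R_th/(R_th + R_L) = 718.8 / (718.8 + 13000) = 0.05240.
So the output falls by 5.24 %.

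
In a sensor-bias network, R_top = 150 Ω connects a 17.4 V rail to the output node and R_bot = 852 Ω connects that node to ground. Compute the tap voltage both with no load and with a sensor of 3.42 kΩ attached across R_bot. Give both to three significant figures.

Open-circuit: V = 17.4 × 852/(150 + 852) = 14.8 V.
With the load, R_bot becomes R_bot‖R_L = 682.1 Ω, so V = 17.4 × 682.1/832.1 = 14.3 V.

Unloaded: 14.8 V; loaded: 14.3 V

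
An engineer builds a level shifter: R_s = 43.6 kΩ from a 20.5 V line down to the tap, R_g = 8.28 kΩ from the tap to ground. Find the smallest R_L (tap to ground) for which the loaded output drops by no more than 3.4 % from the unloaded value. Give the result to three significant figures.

R_L(min) ≈ 198 kΩ

Output resistance R_th = R_s‖R_g = (43.6 × 8.28)/51.88 = 6.959 kΩ.
The fractional drop is R_th/(R_th + R_L); requiring this ≤ 0.0340 gives R_L ≥ R_th(1/0.0340 − 1) = 6.959 × 28.41 = 198 kΩ.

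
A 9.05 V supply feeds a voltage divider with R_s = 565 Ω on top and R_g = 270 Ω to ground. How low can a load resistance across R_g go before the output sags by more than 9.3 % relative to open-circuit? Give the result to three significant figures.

R_L(min) ≈ 1.78 kΩ

Output resistance R_th = R_s‖R_g = (565 × 270)/835.0 = 182.7 Ω.
The fractional drop is R_th/(R_th + R_L); requiring this ≤ 0.0930 gives R_L ≥ R_th(1/0.0930 − 1) = 182.7 × 9.753 = 1.78 kΩ.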